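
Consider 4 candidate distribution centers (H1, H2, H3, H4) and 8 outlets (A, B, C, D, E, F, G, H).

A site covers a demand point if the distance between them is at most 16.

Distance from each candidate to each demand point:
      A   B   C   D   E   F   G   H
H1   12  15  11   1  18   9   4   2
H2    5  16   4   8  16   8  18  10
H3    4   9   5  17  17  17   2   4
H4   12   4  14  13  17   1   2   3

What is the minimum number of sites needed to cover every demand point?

Coverage sets (demand points within 16 of each site):
  H1: {A, B, C, D, F, G, H}
  H2: {A, B, C, D, E, F, H}
  H3: {A, B, C, G, H}
  H4: {A, B, C, D, F, G, H}
No single site covers all 8 demand points.
But {H1, H2} covers everything, so the minimum is 2.

2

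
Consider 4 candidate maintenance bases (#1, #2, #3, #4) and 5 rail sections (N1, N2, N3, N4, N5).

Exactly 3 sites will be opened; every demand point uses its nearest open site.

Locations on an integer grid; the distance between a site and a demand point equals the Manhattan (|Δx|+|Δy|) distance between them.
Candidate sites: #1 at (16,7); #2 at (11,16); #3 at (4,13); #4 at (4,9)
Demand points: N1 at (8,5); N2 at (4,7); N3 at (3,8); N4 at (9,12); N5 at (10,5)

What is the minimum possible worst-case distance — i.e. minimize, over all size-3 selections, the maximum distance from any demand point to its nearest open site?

Open {#1, #2, #4}.
  Farthest demand point is N1 at distance 8 (to #4); all others are ≤ 8.
With {#1, #3, #4} the worst case is 8.
With {#1, #2, #3} the worst case is 10.
No size-3 selection achieves below 8.

8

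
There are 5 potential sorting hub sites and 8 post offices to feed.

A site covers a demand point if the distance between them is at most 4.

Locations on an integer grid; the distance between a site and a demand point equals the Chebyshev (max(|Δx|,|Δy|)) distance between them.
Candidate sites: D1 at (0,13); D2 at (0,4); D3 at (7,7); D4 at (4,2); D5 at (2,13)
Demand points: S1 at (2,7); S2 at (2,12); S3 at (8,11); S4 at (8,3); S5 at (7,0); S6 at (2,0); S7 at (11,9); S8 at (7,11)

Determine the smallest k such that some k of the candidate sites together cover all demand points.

Coverage sets (demand points within 4 of each site):
  D1: {S2}
  D2: {S1, S6}
  D3: {S3, S4, S7, S8}
  D4: {S4, S5, S6}
  D5: {S2}
No 3 sites suffice: every size-3 union leaves at least one demand point uncovered.
But {D1, D2, D3, D4} covers everything, so the minimum is 4.

4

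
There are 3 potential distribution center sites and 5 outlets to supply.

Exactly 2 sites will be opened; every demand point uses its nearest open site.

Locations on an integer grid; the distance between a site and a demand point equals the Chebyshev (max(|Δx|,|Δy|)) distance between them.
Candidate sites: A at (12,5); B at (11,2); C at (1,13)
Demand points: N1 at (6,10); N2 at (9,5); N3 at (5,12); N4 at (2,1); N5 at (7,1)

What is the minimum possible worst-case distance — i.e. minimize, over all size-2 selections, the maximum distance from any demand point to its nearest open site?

Open {A, B}.
  Farthest demand point is N4 at distance 9 (to B); all others are ≤ 9.
With {B, C} the worst case is 9.
With {A, C} the worst case is 10.
No size-2 selection achieves below 9.

9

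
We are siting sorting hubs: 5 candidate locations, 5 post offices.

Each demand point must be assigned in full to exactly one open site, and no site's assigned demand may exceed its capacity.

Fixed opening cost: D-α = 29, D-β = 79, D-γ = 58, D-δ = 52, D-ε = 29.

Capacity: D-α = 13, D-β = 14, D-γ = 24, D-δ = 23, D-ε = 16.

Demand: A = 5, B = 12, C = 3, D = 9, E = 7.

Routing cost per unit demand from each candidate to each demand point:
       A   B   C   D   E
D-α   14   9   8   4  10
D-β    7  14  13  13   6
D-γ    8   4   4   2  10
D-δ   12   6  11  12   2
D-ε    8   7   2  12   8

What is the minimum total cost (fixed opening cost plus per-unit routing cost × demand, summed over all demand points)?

Open {D-γ, D-ε}; cheapest assignment that respects the capacities:
  D-γ (cap 24, load 21): B, D — cost 12×4 + 9×2 = 66
  D-ε (cap 16, load 15): A, C, E — cost 5×8 + 3×2 + 7×8 = 102
  Shipping 168, fixed 87 → total 255.
  Any other capacity-feasible assignment to {D-γ, D-ε} ships for at least 168.
Compare {D-γ, D-δ}: its best feasible assignment gives total 262.
Compare {D-γ, D-δ, D-ε}: its best feasible assignment gives total 265.
Every other set of open sites that can feasibly serve all demand totals ≥ 262 even under its best assignment. Minimum: 255.

255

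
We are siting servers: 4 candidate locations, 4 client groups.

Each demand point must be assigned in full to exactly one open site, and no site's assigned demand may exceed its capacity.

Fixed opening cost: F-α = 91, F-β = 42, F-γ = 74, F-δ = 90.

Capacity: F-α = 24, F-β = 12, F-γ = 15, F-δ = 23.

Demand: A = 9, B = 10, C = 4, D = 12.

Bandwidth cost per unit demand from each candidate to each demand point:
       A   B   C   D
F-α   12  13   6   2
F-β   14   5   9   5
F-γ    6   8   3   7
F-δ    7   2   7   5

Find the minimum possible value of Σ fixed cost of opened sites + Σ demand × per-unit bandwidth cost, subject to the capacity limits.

303

Open {F-β, F-δ}; cheapest assignment that respects the capacities:
  F-β (cap 12, load 12): D — cost 12×5 = 60
  F-δ (cap 23, load 23): A, B, C — cost 9×7 + 10×2 + 4×7 = 111
  Shipping 171, fixed 132 → total 303.
  Any other capacity-feasible assignment to {F-β, F-δ} ships for at least 171.
Compare {F-γ, F-δ}: its best feasible assignment gives total 310.
Compare {F-α, F-δ}: its best feasible assignment gives total 312.
Every other set of open sites that can feasibly serve all demand totals ≥ 310 even under its best assignment. Minimum: 303.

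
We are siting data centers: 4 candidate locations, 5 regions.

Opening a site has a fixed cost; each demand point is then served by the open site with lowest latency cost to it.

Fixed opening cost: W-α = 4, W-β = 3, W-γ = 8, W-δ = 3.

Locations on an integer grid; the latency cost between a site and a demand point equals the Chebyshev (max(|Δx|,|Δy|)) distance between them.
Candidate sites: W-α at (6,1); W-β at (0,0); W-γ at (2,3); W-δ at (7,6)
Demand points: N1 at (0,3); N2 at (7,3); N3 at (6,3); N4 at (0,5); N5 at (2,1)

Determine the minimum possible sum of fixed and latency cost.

21

Open {W-α, W-β}: assign each demand point to its cheapest open site.
  N1→W-β 3, N2→W-α 2, N3→W-α 2, N4→W-β 5, N5→W-β 2
  latency cost 14, fixed 7 → total 21.
Compare {W-α, W-γ}: latency cost 10 + fixed 12 = 22.
Compare {W-β, W-δ}: latency cost 16 + fixed 6 = 22.
Compare {W-γ}: latency cost 15 + fixed 8 = 23.
All other subsets cost ≥ 22. Minimum total cost: 21.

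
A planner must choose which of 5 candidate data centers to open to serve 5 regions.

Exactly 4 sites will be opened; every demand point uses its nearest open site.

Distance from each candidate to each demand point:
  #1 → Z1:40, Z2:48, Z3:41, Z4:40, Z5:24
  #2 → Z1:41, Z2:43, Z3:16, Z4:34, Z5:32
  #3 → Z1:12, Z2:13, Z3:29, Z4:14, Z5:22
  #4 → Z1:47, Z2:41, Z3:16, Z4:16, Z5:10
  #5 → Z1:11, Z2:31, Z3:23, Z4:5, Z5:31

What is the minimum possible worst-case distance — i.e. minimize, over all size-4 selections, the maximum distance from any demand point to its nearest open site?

16

Open {#1, #2, #3, #4}.
  Farthest demand point is Z3 at distance 16 (to #2); all others are ≤ 16.
With {#1, #3, #4, #5} the worst case is 16.
With {#2, #3, #4, #5} the worst case is 16.
No size-4 selection achieves below 16.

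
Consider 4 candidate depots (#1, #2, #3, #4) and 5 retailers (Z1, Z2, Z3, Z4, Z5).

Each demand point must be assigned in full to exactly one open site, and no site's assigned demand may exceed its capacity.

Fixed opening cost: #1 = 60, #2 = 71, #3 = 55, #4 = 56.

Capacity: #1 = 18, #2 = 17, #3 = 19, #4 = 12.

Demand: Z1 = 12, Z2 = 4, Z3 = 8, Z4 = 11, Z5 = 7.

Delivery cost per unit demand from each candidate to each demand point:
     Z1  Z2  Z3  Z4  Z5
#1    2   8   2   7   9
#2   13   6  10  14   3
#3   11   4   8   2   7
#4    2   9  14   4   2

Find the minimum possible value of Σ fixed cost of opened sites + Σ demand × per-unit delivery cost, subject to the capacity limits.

312

Open {#1, #3, #4}; cheapest assignment that respects the capacities:
  #1 (cap 18, load 15): Z3, Z5 — cost 8×2 + 7×9 = 79
  #3 (cap 19, load 15): Z2, Z4 — cost 4×4 + 11×2 = 38
  #4 (cap 12, load 12): Z1 — cost 12×2 = 24
  Shipping 141, fixed 171 → total 312.
  Any other capacity-feasible assignment to {#1, #3, #4} ships for at least 141.
Compare {#2, #3, #4}: its best feasible assignment gives total 337.
Compare {#1, #2, #3}: its best feasible assignment gives total 341.
Every other set of open sites that can feasibly serve all demand totals ≥ 337 even under its best assignment. Minimum: 312.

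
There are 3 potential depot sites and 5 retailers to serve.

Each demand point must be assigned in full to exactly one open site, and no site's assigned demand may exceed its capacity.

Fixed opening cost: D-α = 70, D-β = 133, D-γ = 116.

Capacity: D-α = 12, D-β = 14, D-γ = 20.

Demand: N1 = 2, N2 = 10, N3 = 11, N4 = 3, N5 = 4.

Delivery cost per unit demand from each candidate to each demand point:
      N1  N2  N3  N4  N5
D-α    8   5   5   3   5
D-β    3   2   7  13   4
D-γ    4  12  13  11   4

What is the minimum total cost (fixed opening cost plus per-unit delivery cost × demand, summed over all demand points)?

Open {D-α, D-γ}; cheapest assignment that respects the capacities:
  D-α (cap 12, load 11): N3 — cost 11×5 = 55
  D-γ (cap 20, load 19): N1, N2, N4, N5 — cost 2×4 + 10×12 + 3×11 + 4×4 = 177
  Shipping 232, fixed 186 → total 418.
  Any other capacity-feasible assignment to {D-α, D-γ} ships for at least 232.
Compare {D-α, D-β, D-γ}: its best feasible assignment gives total 449.
Compare {D-β, D-γ}: its best feasible assignment gives total 467.
Every other set of open sites that can feasibly serve all demand totals ≥ 449 even under its best assignment. Minimum: 418.

418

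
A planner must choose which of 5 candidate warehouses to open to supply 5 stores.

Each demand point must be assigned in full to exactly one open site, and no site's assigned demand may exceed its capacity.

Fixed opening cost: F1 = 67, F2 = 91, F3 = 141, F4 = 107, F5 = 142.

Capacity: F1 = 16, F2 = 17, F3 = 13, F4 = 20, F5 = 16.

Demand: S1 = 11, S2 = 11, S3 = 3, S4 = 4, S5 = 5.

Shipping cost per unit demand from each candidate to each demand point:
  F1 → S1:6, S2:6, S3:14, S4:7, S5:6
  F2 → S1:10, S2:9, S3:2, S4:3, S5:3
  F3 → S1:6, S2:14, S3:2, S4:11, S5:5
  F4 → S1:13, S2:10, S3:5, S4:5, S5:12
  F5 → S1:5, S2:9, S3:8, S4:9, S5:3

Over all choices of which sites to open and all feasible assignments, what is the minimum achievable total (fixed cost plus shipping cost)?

415

Open {F1, F4}; cheapest assignment that respects the capacities:
  F1 (cap 16, load 16): S1, S5 — cost 11×6 + 5×6 = 96
  F4 (cap 20, load 18): S2, S3, S4 — cost 11×10 + 3×5 + 4×5 = 145
  Shipping 241, fixed 174 → total 415.
  Any other capacity-feasible assignment to {F1, F4} ships for at least 241.
Compare {F1, F2, F5}: its best feasible assignment gives total 454.
Compare {F4, F5}: its best feasible assignment gives total 464.
Every other set of open sites that can feasibly serve all demand totals ≥ 454 even under its best assignment. Minimum: 415.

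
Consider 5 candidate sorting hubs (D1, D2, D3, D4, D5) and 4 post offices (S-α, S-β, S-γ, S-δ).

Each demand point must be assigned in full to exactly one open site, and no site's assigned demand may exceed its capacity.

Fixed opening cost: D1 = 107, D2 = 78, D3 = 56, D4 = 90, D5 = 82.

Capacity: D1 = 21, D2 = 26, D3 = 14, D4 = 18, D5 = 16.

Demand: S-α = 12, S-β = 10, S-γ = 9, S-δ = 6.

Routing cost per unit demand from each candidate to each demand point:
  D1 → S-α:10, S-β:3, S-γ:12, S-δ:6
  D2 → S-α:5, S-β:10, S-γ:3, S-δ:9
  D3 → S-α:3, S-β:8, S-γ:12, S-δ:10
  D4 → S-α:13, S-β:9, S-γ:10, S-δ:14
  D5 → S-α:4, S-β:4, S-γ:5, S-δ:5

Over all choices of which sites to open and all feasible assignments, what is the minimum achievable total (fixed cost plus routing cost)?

Open {D2, D5}; cheapest assignment that respects the capacities:
  D2 (cap 26, load 21): S-α, S-γ — cost 12×5 + 9×3 = 87
  D5 (cap 16, load 16): S-β, S-δ — cost 10×4 + 6×5 = 70
  Shipping 157, fixed 160 → total 317.
  Any other capacity-feasible assignment to {D2, D5} ships for at least 157.
Compare {D1, D2}: its best feasible assignment gives total 338.
Compare {D2, D3, D5}: its best feasible assignment gives total 349.
Every other set of open sites that can feasibly serve all demand totals ≥ 338 even under its best assignment. Minimum: 317.

317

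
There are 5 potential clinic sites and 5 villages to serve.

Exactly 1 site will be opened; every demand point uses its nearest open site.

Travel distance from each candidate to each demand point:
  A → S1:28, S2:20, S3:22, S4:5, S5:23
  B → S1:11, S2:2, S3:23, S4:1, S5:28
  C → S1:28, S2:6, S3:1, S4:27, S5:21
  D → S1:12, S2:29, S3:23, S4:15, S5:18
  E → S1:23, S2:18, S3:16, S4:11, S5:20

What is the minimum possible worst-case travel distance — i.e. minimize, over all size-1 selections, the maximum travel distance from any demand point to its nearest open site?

Open {E}.
  Farthest demand point is S1 at travel distance 23 (to E); all others are ≤ 23.
With {A} the worst case is 28.
With {B} the worst case is 28.
No size-1 selection achieves below 23.

23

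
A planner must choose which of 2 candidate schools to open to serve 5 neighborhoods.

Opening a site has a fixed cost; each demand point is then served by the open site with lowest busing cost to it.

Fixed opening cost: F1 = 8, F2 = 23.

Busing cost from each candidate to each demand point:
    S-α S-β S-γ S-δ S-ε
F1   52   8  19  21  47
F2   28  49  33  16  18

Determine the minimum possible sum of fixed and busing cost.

Open {F1, F2}: assign each demand point to its cheapest open site.
  S-α→F2 28, S-β→F1 8, S-γ→F1 19, S-δ→F2 16, S-ε→F2 18
  busing cost 89, fixed 31 → total 120.
Compare {F1}: busing cost 147 + fixed 8 = 155.
Compare {F2}: busing cost 144 + fixed 23 = 167.

120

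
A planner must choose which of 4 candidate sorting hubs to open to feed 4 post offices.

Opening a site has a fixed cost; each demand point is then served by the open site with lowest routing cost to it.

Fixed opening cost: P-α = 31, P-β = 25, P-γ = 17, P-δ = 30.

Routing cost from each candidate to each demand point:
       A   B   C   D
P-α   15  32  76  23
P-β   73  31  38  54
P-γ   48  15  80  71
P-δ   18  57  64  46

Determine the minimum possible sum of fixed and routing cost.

163

Open {P-α, P-β}: assign each demand point to its cheapest open site.
  A→P-α 15, B→P-β 31, C→P-β 38, D→P-α 23
  routing cost 107, fixed 56 → total 163.
Compare {P-α, P-β, P-γ}: routing cost 91 + fixed 73 = 164.
Compare {P-α}: routing cost 146 + fixed 31 = 177.
Compare {P-α, P-γ}: routing cost 129 + fixed 48 = 177.
All other subsets cost ≥ 164. Minimum total cost: 163.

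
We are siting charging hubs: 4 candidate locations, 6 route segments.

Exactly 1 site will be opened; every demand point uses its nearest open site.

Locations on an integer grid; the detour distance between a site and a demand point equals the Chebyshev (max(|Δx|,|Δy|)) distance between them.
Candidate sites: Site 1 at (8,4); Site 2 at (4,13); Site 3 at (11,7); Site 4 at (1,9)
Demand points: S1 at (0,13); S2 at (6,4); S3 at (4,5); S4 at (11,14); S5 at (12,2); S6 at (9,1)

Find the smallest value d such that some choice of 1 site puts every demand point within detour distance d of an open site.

10

Open {Site 1}.
  Farthest demand point is S4 at detour distance 10 (to Site 1); all others are ≤ 10.
With {Site 3} the worst case is 11.
With {Site 4} the worst case is 11.
No size-1 selection achieves below 10.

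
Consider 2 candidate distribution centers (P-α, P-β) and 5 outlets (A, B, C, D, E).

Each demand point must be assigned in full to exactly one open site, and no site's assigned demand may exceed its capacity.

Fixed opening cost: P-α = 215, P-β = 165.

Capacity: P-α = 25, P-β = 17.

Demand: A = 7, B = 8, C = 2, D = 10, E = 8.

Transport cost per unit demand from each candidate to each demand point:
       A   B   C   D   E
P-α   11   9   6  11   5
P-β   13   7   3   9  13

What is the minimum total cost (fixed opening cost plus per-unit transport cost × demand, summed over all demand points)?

665

Open {P-α, P-β}; cheapest assignment that respects the capacities:
  P-α (cap 25, load 23): A, B, E — cost 7×11 + 8×9 + 8×5 = 189
  P-β (cap 17, load 12): C, D — cost 2×3 + 10×9 = 96
  Shipping 285, fixed 380 → total 665.
  Any other capacity-feasible assignment to {P-α, P-β} ships for at least 285.
Total demand is 35 and no other set of sites has combined capacity ≥ 35, so {P-α, P-β} is the only feasible choice of open sites. Minimum: 665.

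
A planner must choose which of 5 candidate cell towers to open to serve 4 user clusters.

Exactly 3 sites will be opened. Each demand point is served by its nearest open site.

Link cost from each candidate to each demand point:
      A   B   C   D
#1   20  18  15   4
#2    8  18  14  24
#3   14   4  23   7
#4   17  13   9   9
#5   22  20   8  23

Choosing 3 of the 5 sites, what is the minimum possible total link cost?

27

Open {#2, #3, #5}.
  A→#2 8, B→#3 4, C→#5 8, D→#3 7  ⇒ total 27.
Compare {#2, #3, #4}: total 28.
Compare {#1, #2, #3}: total 30.
No size-3 selection does better; minimum is 27.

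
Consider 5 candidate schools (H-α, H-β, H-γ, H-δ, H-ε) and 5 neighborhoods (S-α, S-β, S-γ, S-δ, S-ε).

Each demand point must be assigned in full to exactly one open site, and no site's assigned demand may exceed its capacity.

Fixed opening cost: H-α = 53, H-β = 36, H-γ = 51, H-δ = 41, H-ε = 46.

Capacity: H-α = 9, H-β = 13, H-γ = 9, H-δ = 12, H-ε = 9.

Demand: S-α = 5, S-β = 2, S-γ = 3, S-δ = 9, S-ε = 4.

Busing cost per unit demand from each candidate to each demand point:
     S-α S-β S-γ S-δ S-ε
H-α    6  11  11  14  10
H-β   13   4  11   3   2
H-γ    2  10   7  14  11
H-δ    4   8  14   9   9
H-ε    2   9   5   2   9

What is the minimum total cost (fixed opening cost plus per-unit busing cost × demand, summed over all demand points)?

190

Open {H-β, H-δ}; cheapest assignment that respects the capacities:
  H-β (cap 13, load 13): S-δ, S-ε — cost 9×3 + 4×2 = 35
  H-δ (cap 12, load 10): S-α, S-β, S-γ — cost 5×4 + 2×8 + 3×14 = 78
  Shipping 113, fixed 77 → total 190.
  Any other capacity-feasible assignment to {H-β, H-δ} ships for at least 113.
Compare {H-β, H-γ, H-ε}: its best feasible assignment gives total 198.
Compare {H-β, H-δ, H-ε}: its best feasible assignment gives total 199.
Every other set of open sites that can feasibly serve all demand totals ≥ 198 even under its best assignment. Minimum: 190.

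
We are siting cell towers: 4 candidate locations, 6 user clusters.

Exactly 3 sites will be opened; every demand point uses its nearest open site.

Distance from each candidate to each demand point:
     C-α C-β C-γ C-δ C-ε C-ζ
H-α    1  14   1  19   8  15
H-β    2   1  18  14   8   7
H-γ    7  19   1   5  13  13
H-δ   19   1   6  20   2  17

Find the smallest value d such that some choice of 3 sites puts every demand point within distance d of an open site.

Open {H-β, H-γ, H-δ}.
  Farthest demand point is C-ζ at distance 7 (to H-β); all others are ≤ 7.
With {H-α, H-β, H-γ} the worst case is 8.
With {H-α, H-γ, H-δ} the worst case is 13.
No size-3 selection achieves below 7.

7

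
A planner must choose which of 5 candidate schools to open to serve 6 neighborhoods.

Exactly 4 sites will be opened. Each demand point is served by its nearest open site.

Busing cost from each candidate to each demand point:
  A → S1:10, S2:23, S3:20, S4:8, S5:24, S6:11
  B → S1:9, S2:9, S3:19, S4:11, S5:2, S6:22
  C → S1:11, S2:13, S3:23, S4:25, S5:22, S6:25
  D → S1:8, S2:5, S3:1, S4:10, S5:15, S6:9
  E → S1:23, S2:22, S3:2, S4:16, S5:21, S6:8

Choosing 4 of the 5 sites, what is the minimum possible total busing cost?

Open {A, B, D, E}.
  S1→D 8, S2→D 5, S3→D 1, S4→A 8, S5→B 2, S6→E 8  ⇒ total 32.
Compare {A, B, C, D}: total 33.
Compare {B, C, D, E}: total 34.
No size-4 selection does better; minimum is 32.

32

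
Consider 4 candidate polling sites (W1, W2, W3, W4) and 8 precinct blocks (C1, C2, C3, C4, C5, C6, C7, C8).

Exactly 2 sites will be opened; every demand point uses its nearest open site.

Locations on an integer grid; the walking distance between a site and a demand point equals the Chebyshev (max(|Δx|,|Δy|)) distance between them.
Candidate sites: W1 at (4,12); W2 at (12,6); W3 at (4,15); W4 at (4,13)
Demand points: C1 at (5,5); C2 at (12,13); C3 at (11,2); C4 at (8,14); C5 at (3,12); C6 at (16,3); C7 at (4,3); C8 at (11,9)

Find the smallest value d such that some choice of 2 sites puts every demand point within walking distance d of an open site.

Open {W1, W2}.
  Farthest demand point is C7 at walking distance 8 (to W2); all others are ≤ 8.
With {W2, W3} the worst case is 8.
With {W2, W4} the worst case is 8.
No size-2 selection achieves below 8.

8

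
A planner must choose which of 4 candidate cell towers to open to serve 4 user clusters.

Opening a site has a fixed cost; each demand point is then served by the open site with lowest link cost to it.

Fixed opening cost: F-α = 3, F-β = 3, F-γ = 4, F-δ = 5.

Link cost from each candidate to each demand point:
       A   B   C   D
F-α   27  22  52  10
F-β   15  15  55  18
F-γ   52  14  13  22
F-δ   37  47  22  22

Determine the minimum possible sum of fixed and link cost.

62

Open {F-α, F-β, F-γ}: assign each demand point to its cheapest open site.
  A→F-β 15, B→F-γ 14, C→F-γ 13, D→F-α 10
  link cost 52, fixed 10 → total 62.
Compare {F-β, F-γ}: link cost 60 + fixed 7 = 67.
Compare {F-α, F-β, F-γ, F-δ}: link cost 52 + fixed 15 = 67.
Compare {F-α, F-γ}: link cost 64 + fixed 7 = 71.
All other subsets cost ≥ 67. Minimum total cost: 62.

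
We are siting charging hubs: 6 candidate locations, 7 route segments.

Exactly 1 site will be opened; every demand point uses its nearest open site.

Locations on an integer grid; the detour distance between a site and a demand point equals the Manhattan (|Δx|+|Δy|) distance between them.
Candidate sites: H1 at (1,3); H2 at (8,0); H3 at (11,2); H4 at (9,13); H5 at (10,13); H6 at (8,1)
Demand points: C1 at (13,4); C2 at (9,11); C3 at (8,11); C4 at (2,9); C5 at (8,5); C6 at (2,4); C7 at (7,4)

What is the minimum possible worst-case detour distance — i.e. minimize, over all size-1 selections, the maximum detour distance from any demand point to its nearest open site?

14

Open {H6}.
  Farthest demand point is C4 at detour distance 14 (to H6); all others are ≤ 14.
With {H2} the worst case is 15.
With {H1} the worst case is 16.
No size-1 selection achieves below 14.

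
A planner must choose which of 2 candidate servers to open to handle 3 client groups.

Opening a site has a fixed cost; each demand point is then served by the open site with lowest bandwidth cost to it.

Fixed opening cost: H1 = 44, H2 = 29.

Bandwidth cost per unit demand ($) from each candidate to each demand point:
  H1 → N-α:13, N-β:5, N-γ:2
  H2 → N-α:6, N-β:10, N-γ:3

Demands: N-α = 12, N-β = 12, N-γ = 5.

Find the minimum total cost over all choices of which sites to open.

215

Open {H1, H2}: assign each demand point to its cheapest open site.
  N-α→H2 12×6=72, N-β→H1 12×5=60, N-γ→H1 5×2=10
  bandwidth cost 142, fixed 73 → total 215.
Compare {H2}: bandwidth cost 207 + fixed 29 = 236.
Compare {H1}: bandwidth cost 226 + fixed 44 = 270.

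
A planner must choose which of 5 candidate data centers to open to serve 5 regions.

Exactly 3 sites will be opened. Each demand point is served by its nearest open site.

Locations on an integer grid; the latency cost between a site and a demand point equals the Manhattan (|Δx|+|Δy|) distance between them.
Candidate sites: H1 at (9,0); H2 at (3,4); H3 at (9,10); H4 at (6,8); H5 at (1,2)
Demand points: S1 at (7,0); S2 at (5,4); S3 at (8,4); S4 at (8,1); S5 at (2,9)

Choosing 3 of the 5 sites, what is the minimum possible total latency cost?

Open {H1, H2, H4}.
  S1→H1 2, S2→H2 2, S3→H1 5, S4→H1 2, S5→H4 5  ⇒ total 16.
Compare {H1, H2, H3}: total 17.
Compare {H1, H2, H5}: total 17.
No size-3 selection does better; minimum is 16.

16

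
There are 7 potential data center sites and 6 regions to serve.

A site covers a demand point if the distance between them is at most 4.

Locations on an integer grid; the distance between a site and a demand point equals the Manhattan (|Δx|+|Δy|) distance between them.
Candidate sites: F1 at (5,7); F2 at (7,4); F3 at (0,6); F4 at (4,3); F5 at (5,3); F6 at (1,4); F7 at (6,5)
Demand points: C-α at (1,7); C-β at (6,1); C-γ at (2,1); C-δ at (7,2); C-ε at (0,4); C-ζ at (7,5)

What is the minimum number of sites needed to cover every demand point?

Coverage sets (demand points within 4 of each site):
  F1: {C-α, C-ζ}
  F2: {C-β, C-δ, C-ζ}
  F3: {C-α, C-ε}
  F4: {C-β, C-γ, C-δ}
  F5: {C-β, C-δ, C-ζ}
  F6: {C-α, C-γ, C-ε}
  F7: {C-β, C-δ, C-ζ}
No single site covers all 6 demand points.
But {F2, F6} covers everything, so the minimum is 2.

2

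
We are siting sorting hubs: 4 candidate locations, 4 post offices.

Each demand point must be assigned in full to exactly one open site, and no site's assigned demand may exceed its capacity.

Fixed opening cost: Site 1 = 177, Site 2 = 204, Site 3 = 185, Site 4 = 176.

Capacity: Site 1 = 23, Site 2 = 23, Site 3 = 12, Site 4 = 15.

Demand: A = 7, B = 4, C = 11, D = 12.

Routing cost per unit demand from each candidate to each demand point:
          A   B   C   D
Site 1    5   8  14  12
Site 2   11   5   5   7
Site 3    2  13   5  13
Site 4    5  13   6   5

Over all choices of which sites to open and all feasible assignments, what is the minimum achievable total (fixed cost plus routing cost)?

Open {Site 1, Site 2}; cheapest assignment that respects the capacities:
  Site 1 (cap 23, load 11): A, B — cost 7×5 + 4×8 = 67
  Site 2 (cap 23, load 23): C, D — cost 11×5 + 12×7 = 139
  Shipping 206, fixed 381 → total 587.
  Any other capacity-feasible assignment to {Site 1, Site 2} ships for at least 206.
Compare {Site 2, Site 4}: its best feasible assignment gives total 592.
Compare {Site 2, Site 3}: its best feasible assignment gives total 594.
Every other set of open sites that can feasibly serve all demand totals ≥ 592 even under its best assignment. Minimum: 587.

587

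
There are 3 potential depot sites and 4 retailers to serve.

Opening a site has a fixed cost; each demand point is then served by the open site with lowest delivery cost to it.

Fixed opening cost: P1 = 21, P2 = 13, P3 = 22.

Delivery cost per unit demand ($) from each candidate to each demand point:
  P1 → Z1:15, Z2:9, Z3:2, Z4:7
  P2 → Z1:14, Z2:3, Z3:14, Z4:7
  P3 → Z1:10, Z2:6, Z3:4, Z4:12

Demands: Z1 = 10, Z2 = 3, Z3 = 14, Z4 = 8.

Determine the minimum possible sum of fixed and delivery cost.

245

Open {P1, P3}: assign each demand point to its cheapest open site.
  Z1→P3 10×10=100, Z2→P3 3×6=18, Z3→P1 14×2=28, Z4→P1 8×7=56
  delivery cost 202, fixed 43 → total 245.
Compare {P1, P2, P3}: delivery cost 193 + fixed 56 = 249.
Compare {P2, P3}: delivery cost 221 + fixed 35 = 256.
Compare {P1, P2}: delivery cost 233 + fixed 34 = 267.
All other subsets cost ≥ 249. Minimum total cost: 245.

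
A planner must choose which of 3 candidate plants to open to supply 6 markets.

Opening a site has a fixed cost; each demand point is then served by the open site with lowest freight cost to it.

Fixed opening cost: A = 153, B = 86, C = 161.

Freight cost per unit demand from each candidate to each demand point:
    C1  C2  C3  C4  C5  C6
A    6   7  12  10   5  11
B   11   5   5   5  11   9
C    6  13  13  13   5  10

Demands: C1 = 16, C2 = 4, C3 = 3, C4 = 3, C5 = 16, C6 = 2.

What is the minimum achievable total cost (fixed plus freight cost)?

445

Open {A}: assign each demand point to its cheapest open site.
  C1→A 16×6=96, C2→A 4×7=28, C3→A 3×12=36, C4→A 3×10=30, C5→A 16×5=80, C6→A 2×11=22
  freight cost 292, fixed 153 → total 445.
Compare {A, B}: freight cost 244 + fixed 239 = 483.
Compare {C}: freight cost 326 + fixed 161 = 487.
Compare {B, C}: freight cost 244 + fixed 247 = 491.
All other subsets cost ≥ 483. Minimum total cost: 445.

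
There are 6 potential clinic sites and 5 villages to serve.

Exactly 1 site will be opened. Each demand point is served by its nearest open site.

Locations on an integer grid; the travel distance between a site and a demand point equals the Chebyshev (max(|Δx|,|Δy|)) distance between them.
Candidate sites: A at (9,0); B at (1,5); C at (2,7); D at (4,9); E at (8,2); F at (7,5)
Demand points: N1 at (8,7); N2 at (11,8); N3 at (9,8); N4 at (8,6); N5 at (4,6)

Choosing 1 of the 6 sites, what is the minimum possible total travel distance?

13

Open {F}.
  N1→F 2, N2→F 4, N3→F 3, N4→F 1, N5→F 3  ⇒ total 13.
Compare {D}: total 23.
Compare {E}: total 25.
No size-1 selection does better; minimum is 13.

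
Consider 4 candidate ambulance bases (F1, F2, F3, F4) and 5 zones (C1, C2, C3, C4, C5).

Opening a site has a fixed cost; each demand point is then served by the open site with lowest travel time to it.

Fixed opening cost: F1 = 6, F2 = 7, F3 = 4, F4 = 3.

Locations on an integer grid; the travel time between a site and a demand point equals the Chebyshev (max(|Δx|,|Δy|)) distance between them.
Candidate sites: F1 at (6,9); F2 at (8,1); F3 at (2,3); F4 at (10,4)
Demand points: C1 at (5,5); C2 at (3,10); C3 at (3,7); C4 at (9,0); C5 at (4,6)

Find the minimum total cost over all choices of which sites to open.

Open {F1, F4}: assign each demand point to its cheapest open site.
  C1→F1 4, C2→F1 3, C3→F1 3, C4→F4 4, C5→F1 3
  travel time 17, fixed 9 → total 26.
Compare {F1, F2}: travel time 14 + fixed 13 = 27.
Compare {F1}: travel time 22 + fixed 6 = 28.
Compare {F3}: travel time 24 + fixed 4 = 28.
All other subsets cost ≥ 27. Minimum total cost: 26.

26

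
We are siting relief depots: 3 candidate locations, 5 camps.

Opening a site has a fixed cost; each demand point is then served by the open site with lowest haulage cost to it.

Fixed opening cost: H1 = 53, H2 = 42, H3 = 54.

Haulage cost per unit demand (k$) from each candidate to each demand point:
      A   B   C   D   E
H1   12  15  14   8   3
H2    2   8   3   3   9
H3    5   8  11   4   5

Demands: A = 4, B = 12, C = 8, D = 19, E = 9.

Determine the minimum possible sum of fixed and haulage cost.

307

Open {H1, H2}: assign each demand point to its cheapest open site.
  A→H2 4×2=8, B→H2 12×8=96, C→H2 8×3=24, D→H2 19×3=57, E→H1 9×3=27
  haulage cost 212, fixed 95 → total 307.
Compare {H2}: haulage cost 266 + fixed 42 = 308.
Compare {H2, H3}: haulage cost 230 + fixed 96 = 326.
Compare {H1, H2, H3}: haulage cost 212 + fixed 149 = 361.
All other subsets cost ≥ 308. Minimum total cost: 307.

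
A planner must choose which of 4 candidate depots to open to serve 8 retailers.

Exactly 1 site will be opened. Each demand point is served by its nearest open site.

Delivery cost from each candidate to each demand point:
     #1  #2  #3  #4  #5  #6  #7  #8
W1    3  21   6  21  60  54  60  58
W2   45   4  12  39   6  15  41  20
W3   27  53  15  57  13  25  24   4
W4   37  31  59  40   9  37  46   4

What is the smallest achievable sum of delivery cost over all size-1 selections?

182

Open {W2}.
  #1→W2 45, #2→W2 4, #3→W2 12, #4→W2 39, #5→W2 6, #6→W2 15, #7→W2 41, #8→W2 20  ⇒ total 182.
Compare {W3}: total 218.
Compare {W4}: total 263.
No size-1 selection does better; minimum is 182.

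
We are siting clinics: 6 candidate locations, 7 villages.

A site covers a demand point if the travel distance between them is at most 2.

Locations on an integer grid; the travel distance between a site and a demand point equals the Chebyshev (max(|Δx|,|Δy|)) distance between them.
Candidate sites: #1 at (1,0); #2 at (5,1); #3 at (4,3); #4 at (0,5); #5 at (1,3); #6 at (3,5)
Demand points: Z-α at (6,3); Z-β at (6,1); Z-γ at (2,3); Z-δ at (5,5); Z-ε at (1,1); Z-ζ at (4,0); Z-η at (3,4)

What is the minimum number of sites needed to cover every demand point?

3

Coverage sets (demand points within 2 of each site):
  #1: {Z-ε}
  #2: {Z-α, Z-β, Z-ζ}
  #3: {Z-α, Z-β, Z-γ, Z-δ, Z-η}
  #4: {Z-γ}
  #5: {Z-γ, Z-ε, Z-η}
  #6: {Z-γ, Z-δ, Z-η}
No 2 sites suffice: every size-2 union leaves at least one demand point uncovered.
But {#1, #2, #3} covers everything, so the minimum is 3.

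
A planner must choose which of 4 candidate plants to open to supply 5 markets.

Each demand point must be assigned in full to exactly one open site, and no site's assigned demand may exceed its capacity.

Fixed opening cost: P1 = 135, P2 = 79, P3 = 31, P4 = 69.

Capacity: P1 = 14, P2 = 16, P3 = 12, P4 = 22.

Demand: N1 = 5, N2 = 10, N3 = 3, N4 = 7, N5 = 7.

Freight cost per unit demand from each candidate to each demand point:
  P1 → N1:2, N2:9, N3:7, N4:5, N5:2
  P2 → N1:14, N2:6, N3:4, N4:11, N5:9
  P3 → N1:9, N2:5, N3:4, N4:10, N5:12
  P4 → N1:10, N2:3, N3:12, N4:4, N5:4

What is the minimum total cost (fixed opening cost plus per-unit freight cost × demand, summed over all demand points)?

Open {P3, P4}; cheapest assignment that respects the capacities:
  P3 (cap 12, load 10): N3, N4 — cost 3×4 + 7×10 = 82
  P4 (cap 22, load 22): N1, N2, N5 — cost 5×10 + 10×3 + 7×4 = 108
  Shipping 190, fixed 100 → total 290.
  Any other capacity-feasible assignment to {P3, P4} ships for at least 190.
Compare {P1, P4}: its best feasible assignment gives total 322.
Compare {P2, P4}: its best feasible assignment gives total 326.
Every other set of open sites that can feasibly serve all demand totals ≥ 322 even under its best assignment. Minimum: 290.

290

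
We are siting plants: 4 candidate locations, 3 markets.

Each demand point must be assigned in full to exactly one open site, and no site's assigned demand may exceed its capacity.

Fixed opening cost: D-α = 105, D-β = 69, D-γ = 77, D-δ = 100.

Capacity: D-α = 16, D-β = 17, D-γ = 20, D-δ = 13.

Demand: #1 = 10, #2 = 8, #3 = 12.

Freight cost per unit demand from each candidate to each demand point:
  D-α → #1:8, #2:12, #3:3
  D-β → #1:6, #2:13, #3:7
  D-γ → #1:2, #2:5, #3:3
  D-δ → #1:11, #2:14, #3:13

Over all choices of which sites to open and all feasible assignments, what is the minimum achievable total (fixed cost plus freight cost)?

278

Open {D-α, D-γ}; cheapest assignment that respects the capacities:
  D-α (cap 16, load 12): #3 — cost 12×3 = 36
  D-γ (cap 20, load 18): #1, #2 — cost 10×2 + 8×5 = 60
  Shipping 96, fixed 182 → total 278.
  Any other capacity-feasible assignment to {D-α, D-γ} ships for at least 96.
Compare {D-β, D-γ}: its best feasible assignment gives total 282.
Compare {D-α, D-β, D-γ}: its best feasible assignment gives total 347.
Every other set of open sites that can feasibly serve all demand totals ≥ 282 even under its best assignment. Minimum: 278.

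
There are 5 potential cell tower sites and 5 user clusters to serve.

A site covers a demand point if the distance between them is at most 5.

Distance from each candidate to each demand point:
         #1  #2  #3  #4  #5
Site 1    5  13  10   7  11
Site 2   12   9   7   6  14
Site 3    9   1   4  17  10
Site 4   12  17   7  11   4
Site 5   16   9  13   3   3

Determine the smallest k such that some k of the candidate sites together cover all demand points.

3

Coverage sets (demand points within 5 of each site):
  Site 1: {#1}
  Site 2: {}
  Site 3: {#2, #3}
  Site 4: {#5}
  Site 5: {#4, #5}
No 2 sites suffice: every size-2 union leaves at least one demand point uncovered.
But {Site 1, Site 3, Site 5} covers everything, so the minimum is 3.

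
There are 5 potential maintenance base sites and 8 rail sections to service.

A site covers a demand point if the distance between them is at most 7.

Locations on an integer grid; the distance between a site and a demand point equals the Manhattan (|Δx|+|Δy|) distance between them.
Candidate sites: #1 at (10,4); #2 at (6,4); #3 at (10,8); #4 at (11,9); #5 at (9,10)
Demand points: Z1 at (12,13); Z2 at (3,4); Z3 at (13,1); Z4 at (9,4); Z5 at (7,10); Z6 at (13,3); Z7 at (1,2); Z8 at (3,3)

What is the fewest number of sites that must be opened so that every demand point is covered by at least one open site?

Coverage sets (demand points within 7 of each site):
  #1: {Z2, Z3, Z4, Z6}
  #2: {Z2, Z4, Z5, Z7, Z8}
  #3: {Z1, Z4, Z5}
  #4: {Z1, Z4, Z5}
  #5: {Z1, Z4, Z5}
No 2 sites suffice: every size-2 union leaves at least one demand point uncovered.
But {#1, #2, #3} covers everything, so the minimum is 3.

3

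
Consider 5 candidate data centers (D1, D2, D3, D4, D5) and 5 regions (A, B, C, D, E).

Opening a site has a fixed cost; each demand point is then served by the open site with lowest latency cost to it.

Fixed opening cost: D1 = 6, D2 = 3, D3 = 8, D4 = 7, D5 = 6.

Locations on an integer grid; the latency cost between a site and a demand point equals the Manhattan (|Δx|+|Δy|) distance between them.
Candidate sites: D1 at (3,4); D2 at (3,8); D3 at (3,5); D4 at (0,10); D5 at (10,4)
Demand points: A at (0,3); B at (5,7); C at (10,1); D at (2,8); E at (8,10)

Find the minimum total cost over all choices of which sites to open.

31

Open {D2, D5}: assign each demand point to its cheapest open site.
  A→D2 8, B→D2 3, C→D5 3, D→D2 1, E→D2 7
  latency cost 22, fixed 9 → total 31.
Compare {D1, D2, D5}: latency cost 18 + fixed 15 = 33.
Compare {D1, D2}: latency cost 25 + fixed 9 = 34.
Compare {D2}: latency cost 33 + fixed 3 = 36.
All other subsets cost ≥ 33. Minimum total cost: 31.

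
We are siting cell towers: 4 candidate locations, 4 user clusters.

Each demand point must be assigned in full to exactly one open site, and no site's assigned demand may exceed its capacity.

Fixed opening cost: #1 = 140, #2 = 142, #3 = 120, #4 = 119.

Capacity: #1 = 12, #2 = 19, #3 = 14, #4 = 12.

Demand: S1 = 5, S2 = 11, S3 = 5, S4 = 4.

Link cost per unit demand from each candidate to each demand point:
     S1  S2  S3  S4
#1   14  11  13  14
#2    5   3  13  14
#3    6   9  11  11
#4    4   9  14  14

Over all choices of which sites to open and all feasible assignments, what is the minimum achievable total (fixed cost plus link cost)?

Open {#2, #3}; cheapest assignment that respects the capacities:
  #2 (cap 19, load 16): S1, S2 — cost 5×5 + 11×3 = 58
  #3 (cap 14, load 9): S3, S4 — cost 5×11 + 4×11 = 99
  Shipping 157, fixed 262 → total 419.
  Any other capacity-feasible assignment to {#2, #3} ships for at least 157.
Compare {#2, #4}: its best feasible assignment gives total 435.
Compare {#1, #2}: its best feasible assignment gives total 461.
Every other set of open sites that can feasibly serve all demand totals ≥ 435 even under its best assignment. Minimum: 419.

419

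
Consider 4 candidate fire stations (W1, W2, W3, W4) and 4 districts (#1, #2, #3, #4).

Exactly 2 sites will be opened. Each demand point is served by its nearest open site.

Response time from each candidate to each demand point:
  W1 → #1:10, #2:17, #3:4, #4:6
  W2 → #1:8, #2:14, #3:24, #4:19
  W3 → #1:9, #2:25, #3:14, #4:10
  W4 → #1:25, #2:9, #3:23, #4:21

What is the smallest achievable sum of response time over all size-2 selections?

29

Open {W1, W4}.
  #1→W1 10, #2→W4 9, #3→W1 4, #4→W1 6  ⇒ total 29.
Compare {W1, W2}: total 32.
Compare {W1, W3}: total 36.
No size-2 selection does better; minimum is 29.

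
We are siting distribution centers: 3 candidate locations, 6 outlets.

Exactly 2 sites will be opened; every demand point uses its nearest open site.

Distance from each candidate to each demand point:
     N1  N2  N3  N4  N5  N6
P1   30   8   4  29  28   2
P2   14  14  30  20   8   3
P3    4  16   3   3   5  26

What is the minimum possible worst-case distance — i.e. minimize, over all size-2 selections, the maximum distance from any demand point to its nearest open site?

Open {P1, P3}.
  Farthest demand point is N2 at distance 8 (to P1); all others are ≤ 8.
With {P2, P3} the worst case is 14.
With {P1, P2} the worst case is 20.
No size-2 selection achieves below 8.

8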